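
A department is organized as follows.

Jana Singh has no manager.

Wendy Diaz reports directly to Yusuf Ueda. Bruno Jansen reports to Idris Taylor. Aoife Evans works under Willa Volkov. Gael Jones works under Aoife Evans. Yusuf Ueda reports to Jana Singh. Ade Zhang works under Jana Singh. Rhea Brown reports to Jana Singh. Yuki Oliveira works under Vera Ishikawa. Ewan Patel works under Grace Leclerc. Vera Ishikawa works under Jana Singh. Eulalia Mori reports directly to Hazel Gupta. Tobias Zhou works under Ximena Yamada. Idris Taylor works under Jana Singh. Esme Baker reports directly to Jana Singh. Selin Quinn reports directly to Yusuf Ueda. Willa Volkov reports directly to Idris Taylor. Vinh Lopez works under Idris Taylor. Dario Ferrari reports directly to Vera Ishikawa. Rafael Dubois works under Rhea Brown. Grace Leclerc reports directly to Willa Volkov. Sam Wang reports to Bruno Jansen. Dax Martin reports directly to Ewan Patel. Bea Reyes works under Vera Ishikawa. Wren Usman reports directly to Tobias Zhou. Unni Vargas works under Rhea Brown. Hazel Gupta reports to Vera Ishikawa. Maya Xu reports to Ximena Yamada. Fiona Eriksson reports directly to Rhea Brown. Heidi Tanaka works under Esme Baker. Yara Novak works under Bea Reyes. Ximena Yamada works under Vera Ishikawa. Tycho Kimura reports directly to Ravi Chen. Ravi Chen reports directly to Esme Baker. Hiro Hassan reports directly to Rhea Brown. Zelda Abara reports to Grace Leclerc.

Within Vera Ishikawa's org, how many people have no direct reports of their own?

The people in Vera Ishikawa's organization with no one reporting to them are Yara Novak, Dario Ferrari, Yuki Oliveira, Eulalia Mori, Maya Xu, Wren Usman. That is 6.

6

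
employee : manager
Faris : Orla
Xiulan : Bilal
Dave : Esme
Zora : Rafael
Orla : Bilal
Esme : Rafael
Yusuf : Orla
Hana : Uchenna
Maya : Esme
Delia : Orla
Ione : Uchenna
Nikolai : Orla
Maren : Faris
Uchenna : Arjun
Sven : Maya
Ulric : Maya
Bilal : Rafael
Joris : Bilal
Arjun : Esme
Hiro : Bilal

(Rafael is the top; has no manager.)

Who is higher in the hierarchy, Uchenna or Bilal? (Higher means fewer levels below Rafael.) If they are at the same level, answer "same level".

Uchenna is 3 levels below Rafael; Bilal is 1. Bilal is higher.

Bilal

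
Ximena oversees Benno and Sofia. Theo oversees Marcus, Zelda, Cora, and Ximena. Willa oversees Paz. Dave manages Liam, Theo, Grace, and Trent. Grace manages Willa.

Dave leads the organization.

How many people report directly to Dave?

4

Dave directly manages Liam, Theo, Grace, Trent. That is 4 direct reports.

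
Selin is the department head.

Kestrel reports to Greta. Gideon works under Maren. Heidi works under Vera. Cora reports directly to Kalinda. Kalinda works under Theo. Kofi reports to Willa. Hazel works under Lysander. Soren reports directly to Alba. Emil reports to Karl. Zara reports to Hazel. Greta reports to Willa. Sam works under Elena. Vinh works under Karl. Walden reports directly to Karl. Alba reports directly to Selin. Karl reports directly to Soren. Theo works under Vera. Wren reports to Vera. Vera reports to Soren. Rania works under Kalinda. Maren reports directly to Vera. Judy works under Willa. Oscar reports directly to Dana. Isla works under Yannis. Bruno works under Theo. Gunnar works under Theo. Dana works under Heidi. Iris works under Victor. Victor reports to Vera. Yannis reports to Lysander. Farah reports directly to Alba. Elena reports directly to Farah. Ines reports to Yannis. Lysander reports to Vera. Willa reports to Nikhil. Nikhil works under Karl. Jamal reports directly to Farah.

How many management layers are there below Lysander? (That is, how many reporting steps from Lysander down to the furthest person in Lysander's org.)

The longest chain under Lysander runs Lysander → Yannis → Isla, which is 2 levels below Lysander.

2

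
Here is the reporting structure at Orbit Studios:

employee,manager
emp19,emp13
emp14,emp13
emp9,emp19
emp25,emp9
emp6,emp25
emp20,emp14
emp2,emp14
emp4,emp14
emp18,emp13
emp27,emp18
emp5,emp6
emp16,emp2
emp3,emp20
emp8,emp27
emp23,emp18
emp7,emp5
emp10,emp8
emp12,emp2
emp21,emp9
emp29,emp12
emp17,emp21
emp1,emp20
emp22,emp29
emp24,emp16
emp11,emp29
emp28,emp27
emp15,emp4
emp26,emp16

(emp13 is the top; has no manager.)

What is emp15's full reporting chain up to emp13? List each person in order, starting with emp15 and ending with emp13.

emp15 -> emp4 -> emp14 -> emp13

emp15 reports to emp4. emp4 reports to emp14. emp14 reports to emp13. emp13 is at the top.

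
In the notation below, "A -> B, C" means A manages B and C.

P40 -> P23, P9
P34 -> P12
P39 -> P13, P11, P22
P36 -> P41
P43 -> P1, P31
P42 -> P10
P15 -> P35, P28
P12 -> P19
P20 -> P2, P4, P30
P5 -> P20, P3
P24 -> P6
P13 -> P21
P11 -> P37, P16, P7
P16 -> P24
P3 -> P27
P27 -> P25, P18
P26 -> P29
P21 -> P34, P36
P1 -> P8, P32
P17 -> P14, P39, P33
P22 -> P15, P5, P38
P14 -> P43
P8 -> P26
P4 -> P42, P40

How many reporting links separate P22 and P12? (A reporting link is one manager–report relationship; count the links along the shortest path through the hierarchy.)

5

P22 is 1 level below P39, and P12 is 4 levels below P39 (their lowest common manager). The shortest path runs up from P22 to P39 and back down to P12: 1 + 4 = 5 links.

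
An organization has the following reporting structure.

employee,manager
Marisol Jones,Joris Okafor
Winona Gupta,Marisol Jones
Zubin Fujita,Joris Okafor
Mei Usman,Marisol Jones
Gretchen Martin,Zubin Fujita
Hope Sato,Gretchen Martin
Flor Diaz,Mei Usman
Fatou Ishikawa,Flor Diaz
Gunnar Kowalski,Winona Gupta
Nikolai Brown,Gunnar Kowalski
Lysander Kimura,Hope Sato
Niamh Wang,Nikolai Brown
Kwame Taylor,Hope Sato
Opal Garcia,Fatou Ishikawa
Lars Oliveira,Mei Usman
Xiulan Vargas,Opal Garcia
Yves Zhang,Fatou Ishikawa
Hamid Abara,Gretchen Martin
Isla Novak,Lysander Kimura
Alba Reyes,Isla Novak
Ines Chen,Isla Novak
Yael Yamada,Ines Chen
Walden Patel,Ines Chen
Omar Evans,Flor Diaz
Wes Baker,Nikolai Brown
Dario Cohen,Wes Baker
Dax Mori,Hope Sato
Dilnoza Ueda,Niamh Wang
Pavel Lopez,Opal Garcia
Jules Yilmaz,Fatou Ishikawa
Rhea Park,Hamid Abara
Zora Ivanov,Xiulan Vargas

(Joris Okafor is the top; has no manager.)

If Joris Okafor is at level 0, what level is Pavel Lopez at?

6

Chain from Pavel Lopez up to Joris Okafor: Pavel Lopez → Opal Garcia → Fatou Ishikawa → Flor Diaz → Mei Usman → Marisol Jones → Joris Okafor. That is 6 steps up, so Pavel Lopez is 6 levels below Joris Okafor.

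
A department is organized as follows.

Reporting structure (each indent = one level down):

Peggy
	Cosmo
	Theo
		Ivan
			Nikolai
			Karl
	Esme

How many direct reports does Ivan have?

Ivan directly manages Nikolai, Karl. That is 2 direct reports.

2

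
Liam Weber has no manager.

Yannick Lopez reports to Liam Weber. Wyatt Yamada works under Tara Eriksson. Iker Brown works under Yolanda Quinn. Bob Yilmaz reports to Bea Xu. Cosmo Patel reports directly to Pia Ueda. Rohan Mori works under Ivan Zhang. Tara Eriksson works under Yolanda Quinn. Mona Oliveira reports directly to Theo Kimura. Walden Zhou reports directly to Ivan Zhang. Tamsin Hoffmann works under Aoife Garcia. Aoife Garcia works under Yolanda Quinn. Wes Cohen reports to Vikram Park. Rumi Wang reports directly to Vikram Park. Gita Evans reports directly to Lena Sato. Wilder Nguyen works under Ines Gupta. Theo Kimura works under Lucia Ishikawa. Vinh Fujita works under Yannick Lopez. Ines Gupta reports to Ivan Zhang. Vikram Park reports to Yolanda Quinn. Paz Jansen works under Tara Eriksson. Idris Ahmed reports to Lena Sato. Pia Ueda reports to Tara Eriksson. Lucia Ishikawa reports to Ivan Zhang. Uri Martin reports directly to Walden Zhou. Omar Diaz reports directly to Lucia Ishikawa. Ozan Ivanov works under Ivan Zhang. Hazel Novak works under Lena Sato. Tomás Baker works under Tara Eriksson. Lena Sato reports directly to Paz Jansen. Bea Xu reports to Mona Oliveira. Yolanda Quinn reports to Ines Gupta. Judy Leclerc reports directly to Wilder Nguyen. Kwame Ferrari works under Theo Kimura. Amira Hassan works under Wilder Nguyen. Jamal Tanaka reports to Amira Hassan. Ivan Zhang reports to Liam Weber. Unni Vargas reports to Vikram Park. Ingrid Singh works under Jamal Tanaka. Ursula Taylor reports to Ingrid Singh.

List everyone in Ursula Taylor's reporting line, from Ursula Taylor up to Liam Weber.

Ursula Taylor reports to Ingrid Singh. Ingrid Singh reports to Jamal Tanaka. Jamal Tanaka reports to Amira Hassan. Amira Hassan reports to Wilder Nguyen. Wilder Nguyen reports to Ines Gupta. Ines Gupta reports to Ivan Zhang. Ivan Zhang reports to Liam Weber. Liam Weber is at the top.

Ursula Taylor -> Ingrid Singh -> Jamal Tanaka -> Amira Hassan -> Wilder Nguyen -> Ines Gupta -> Ivan Zhang -> Liam Weber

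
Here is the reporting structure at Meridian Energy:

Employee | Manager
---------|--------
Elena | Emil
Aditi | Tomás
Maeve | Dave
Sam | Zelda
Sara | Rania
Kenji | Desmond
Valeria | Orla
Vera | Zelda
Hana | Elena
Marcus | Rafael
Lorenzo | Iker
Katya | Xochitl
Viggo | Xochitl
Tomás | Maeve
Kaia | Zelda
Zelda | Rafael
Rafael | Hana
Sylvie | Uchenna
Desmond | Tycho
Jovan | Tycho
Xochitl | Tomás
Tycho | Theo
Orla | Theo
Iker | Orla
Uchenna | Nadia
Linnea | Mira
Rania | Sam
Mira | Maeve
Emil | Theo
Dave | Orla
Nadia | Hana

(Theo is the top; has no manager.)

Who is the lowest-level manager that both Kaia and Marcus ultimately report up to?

Kaia's chain of managers is Zelda, Rafael, Hana, Elena, Emil, Theo. Marcus's chain of managers is Rafael, Hana, Elena, Emil, Theo. The first manager that appears in both chains is Rafael.

Rafael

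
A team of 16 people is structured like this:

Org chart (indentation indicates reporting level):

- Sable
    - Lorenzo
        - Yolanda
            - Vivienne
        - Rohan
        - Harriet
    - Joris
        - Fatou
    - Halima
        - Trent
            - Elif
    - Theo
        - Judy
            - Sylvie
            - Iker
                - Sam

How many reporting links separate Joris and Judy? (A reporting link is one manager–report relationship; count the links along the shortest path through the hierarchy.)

Joris is 1 level below Sable, and Judy is 2 levels below Sable (their lowest common manager). The shortest path runs up from Joris to Sable and back down to Judy: 1 + 2 = 3 links.

3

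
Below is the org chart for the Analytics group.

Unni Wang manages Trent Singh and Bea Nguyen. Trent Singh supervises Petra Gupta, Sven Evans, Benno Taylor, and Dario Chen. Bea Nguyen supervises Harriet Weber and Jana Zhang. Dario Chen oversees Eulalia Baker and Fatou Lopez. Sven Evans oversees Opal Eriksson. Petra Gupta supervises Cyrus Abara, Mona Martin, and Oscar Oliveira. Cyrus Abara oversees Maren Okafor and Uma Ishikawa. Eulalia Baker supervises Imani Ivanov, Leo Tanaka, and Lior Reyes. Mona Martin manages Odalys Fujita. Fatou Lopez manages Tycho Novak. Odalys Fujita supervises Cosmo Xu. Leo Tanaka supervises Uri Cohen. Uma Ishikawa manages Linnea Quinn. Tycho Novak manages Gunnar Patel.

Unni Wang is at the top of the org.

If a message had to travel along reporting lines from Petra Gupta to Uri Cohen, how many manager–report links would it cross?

5

Petra Gupta is 1 level below Trent Singh, and Uri Cohen is 4 levels below Trent Singh (their lowest common manager). The shortest path runs up from Petra Gupta to Trent Singh and back down to Uri Cohen: 1 + 4 = 5 links.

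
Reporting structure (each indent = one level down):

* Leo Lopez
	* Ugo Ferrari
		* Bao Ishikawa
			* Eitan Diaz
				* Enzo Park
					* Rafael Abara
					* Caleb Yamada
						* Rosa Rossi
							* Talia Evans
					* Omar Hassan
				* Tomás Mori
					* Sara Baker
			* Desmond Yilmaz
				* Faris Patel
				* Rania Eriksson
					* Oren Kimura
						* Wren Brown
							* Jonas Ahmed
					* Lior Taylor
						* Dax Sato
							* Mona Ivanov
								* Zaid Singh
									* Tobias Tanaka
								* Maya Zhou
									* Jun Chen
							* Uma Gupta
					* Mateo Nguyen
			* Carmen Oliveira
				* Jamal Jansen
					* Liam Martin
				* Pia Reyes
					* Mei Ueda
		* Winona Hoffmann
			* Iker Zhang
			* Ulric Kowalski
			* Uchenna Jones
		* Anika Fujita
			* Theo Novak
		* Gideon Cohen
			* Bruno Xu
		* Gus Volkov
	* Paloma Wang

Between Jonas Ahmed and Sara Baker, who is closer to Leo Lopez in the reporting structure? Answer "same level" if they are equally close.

Sara Baker

Jonas Ahmed is 7 levels below Leo Lopez; Sara Baker is 5. Sara Baker is higher.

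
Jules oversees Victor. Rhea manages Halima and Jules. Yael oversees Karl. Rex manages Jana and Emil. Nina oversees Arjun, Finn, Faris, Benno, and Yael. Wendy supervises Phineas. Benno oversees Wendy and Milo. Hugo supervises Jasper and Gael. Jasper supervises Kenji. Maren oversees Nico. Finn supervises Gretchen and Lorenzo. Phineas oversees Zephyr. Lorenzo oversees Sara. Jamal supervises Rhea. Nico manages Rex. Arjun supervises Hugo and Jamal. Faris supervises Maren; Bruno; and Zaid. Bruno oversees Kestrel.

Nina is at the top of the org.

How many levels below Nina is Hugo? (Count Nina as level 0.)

2

Chain from Hugo up to Nina: Hugo → Arjun → Nina. That is 2 steps up, so Hugo is 2 levels below Nina.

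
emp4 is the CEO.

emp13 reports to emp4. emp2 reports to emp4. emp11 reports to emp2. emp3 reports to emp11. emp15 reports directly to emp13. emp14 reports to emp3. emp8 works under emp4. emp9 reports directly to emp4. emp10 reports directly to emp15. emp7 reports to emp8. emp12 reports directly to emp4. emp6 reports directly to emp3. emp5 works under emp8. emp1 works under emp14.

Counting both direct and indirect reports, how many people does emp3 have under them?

3

emp3 directly manages emp14, emp6. Under emp14: emp1 (1). emp6 has no reports. So emp3's organization is 2 direct reports plus everyone under them: 2 + 1 = 3.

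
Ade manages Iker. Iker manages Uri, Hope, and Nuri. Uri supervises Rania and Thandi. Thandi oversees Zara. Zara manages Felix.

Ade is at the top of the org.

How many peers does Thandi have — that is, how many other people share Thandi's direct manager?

1

Thandi reports to Uri. Uri's other direct reports are Rania — 1 peer.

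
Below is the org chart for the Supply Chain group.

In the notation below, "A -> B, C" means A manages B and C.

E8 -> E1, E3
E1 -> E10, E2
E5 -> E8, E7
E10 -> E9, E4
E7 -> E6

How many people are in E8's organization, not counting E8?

6

E8 directly manages E1, E3. Under E1: E2, E10, E4, E9 (4). E3 has no reports. So E8's organization is 2 direct reports plus everyone under them: 5 + 1 = 6.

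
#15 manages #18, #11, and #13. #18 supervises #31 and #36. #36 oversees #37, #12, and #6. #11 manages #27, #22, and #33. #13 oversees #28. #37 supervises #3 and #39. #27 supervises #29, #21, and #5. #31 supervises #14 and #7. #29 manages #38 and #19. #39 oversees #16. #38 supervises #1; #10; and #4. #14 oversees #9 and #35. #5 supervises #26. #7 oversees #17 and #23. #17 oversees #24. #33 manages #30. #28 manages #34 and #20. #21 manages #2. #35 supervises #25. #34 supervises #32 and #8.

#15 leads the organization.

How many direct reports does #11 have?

#11 directly manages #27, #22, #33. That is 3 direct reports.

3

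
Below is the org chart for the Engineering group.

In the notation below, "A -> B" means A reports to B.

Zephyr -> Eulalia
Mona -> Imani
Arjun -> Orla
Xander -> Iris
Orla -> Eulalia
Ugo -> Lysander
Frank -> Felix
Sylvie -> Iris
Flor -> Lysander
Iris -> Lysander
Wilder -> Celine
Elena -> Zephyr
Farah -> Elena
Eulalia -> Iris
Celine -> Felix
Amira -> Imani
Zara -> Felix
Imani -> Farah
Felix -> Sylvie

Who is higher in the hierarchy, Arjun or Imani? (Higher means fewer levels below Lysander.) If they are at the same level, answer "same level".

Arjun is 4 levels below Lysander; Imani is 6. Arjun is higher.

Arjun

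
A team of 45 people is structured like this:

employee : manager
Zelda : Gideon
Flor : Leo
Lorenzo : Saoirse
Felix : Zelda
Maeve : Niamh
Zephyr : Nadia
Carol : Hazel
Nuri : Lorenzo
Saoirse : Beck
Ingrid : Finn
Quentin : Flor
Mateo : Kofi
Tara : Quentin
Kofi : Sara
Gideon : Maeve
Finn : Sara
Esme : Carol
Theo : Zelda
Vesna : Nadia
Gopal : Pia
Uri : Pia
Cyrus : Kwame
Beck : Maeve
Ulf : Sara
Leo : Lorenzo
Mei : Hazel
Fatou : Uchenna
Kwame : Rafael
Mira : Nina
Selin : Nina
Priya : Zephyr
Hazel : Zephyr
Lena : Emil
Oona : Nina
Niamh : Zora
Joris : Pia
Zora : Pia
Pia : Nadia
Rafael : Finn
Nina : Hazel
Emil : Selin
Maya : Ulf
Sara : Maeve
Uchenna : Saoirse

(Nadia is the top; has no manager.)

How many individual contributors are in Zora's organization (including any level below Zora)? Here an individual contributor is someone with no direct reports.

The people in Zora's organization with no one reporting to them are Theo, Felix, Fatou, Nuri, Tara, Maya, Mateo, Ingrid, Cyrus. That is 9.

9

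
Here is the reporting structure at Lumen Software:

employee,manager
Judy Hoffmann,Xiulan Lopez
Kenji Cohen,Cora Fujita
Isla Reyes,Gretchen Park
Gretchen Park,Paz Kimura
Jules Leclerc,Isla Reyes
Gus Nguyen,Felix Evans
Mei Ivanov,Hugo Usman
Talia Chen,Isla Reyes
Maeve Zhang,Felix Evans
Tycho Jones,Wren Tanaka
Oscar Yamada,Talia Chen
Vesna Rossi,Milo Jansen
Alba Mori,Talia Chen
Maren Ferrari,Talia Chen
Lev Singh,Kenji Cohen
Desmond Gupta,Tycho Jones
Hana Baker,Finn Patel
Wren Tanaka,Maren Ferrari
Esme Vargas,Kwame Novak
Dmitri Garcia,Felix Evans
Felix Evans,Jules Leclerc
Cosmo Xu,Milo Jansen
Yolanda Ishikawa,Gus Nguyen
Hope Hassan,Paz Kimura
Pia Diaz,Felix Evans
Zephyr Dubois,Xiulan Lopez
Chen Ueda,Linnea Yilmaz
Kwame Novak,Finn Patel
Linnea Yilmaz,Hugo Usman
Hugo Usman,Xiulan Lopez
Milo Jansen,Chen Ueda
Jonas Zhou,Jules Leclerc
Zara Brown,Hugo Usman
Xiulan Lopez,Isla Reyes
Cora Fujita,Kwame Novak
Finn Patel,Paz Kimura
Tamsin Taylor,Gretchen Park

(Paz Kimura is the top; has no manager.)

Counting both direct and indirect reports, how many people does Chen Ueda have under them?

Chen Ueda directly manages Milo Jansen. Under Milo Jansen: Vesna Rossi, Cosmo Xu (2). That's 3 in total.

3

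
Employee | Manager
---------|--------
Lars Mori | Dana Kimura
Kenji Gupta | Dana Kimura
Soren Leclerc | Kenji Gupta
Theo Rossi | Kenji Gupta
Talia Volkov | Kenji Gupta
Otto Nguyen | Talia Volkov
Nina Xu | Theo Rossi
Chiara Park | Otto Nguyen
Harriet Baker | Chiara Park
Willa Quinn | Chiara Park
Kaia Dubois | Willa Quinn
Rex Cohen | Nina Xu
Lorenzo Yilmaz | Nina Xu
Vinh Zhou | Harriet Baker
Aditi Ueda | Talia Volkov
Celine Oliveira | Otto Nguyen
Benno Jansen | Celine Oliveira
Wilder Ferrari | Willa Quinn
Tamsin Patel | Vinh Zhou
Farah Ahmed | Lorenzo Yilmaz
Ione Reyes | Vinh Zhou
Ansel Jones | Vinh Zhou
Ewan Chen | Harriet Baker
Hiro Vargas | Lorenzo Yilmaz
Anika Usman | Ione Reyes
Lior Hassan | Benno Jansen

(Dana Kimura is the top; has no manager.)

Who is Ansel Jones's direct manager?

Vinh Zhou

Ansel Jones reports directly to Vinh Zhou.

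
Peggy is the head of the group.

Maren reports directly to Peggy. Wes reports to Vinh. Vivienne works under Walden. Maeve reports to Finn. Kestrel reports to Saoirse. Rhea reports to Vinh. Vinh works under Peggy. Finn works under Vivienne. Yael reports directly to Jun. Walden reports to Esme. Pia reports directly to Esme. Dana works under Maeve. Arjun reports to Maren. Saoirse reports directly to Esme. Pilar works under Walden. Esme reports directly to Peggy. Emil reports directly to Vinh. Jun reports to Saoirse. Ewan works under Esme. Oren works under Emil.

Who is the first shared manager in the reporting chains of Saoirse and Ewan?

Saoirse's chain of managers is Esme, Peggy. Ewan's chain of managers is Esme, Peggy. The first manager that appears in both chains is Esme.

Esme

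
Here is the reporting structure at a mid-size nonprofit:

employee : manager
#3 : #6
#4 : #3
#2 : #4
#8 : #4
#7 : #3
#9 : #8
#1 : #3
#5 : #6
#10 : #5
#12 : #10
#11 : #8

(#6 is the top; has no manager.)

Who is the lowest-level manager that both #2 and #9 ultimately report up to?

#4

#2's chain of managers is #4, #3, #6. #9's chain of managers is #8, #4, #3, #6. The first manager that appears in both chains is #4.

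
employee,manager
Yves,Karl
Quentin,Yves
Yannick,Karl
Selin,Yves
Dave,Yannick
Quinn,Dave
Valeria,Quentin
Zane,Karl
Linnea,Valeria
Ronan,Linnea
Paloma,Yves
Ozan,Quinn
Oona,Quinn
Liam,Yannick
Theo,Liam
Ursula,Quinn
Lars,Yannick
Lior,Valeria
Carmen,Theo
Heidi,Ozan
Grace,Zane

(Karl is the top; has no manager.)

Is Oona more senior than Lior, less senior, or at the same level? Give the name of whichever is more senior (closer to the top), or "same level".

Both Oona and Lior are 4 levels below Karl.

same level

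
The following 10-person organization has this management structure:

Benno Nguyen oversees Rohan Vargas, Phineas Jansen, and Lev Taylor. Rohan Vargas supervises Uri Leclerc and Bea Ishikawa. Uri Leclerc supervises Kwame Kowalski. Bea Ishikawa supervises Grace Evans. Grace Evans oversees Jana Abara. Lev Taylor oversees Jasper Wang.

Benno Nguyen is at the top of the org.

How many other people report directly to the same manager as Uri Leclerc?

1

Uri Leclerc reports to Rohan Vargas. Rohan Vargas's other direct reports are Bea Ishikawa — 1 peer.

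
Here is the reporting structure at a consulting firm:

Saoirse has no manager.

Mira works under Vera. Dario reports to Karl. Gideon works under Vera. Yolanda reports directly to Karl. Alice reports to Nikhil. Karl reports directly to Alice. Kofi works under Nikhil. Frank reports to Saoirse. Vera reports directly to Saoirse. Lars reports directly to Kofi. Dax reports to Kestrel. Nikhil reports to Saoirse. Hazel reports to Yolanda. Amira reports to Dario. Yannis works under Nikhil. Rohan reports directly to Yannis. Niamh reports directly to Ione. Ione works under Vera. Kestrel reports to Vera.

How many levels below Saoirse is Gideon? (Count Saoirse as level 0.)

2

Chain from Gideon up to Saoirse: Gideon → Vera → Saoirse. That is 2 steps up, so Gideon is 2 levels below Saoirse.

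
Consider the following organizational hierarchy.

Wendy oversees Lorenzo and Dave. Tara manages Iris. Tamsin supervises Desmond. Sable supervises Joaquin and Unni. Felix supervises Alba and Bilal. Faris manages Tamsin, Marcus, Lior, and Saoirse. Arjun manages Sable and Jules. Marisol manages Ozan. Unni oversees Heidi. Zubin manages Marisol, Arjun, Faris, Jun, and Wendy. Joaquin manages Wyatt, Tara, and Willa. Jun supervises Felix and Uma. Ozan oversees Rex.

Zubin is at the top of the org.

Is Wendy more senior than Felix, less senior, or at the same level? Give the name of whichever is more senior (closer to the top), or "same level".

Wendy is 1 level below Zubin; Felix is 2. Wendy is higher.

Wendy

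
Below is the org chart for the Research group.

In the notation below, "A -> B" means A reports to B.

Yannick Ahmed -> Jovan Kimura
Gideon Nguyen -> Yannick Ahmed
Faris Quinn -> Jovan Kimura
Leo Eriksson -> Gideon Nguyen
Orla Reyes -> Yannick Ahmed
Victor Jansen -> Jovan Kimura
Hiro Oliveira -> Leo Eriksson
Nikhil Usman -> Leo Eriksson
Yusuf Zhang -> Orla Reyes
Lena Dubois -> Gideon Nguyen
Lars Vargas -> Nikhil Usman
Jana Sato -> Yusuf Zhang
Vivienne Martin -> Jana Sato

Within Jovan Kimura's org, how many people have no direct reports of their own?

The people in Jovan Kimura's organization with no one reporting to them are Victor Jansen, Faris Quinn, Vivienne Martin, Lena Dubois, Lars Vargas, Hiro Oliveira. That is 6.

6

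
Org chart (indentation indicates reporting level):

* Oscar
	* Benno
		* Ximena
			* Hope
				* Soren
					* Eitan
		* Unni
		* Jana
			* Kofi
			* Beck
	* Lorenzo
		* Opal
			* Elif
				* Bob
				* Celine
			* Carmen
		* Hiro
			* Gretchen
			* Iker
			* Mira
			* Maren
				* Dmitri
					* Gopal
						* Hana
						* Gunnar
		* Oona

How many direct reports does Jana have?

Jana directly manages Kofi, Beck. That is 2 direct reports.

2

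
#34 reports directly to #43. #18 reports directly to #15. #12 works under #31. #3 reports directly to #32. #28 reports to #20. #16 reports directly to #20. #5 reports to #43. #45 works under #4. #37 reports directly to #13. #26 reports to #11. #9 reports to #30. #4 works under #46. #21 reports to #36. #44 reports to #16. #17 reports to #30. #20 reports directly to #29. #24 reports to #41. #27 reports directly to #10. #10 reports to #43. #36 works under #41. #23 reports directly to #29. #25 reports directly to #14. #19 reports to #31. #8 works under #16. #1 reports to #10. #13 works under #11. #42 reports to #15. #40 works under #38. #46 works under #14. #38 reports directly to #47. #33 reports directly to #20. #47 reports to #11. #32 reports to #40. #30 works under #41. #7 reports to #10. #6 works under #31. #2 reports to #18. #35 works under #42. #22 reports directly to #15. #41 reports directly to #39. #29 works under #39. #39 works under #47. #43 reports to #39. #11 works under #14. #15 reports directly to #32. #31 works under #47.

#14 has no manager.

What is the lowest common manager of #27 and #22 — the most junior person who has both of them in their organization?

#47

#27's chain of managers is #10, #43, #39, #47, #11, #14. #22's chain of managers is #15, #32, #40, #38, #47, #11, #14. The first manager that appears in both chains is #47.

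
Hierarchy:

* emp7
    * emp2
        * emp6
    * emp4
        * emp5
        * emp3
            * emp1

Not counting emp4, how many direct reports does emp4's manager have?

emp4 reports to emp7. emp7's other direct reports are emp2 — 1 peer.

1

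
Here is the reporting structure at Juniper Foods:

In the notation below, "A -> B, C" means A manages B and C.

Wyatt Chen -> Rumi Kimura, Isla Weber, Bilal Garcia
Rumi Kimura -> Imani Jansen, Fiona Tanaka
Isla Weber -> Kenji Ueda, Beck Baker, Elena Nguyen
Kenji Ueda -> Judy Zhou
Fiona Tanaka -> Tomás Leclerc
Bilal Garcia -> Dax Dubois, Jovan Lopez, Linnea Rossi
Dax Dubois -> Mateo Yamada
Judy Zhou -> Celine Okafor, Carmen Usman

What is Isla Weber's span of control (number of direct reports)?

Isla Weber directly manages Kenji Ueda, Beck Baker, Elena Nguyen. That is 3 direct reports.

3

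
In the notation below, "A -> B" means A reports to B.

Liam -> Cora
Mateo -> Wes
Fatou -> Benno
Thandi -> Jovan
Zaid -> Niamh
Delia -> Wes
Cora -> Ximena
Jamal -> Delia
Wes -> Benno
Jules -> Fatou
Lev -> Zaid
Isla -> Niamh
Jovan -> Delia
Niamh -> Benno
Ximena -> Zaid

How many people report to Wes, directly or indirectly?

Wes directly manages Delia, Mateo. Under Delia: Jamal, Jovan, Thandi (3). Mateo has no reports. So Wes's organization is 2 direct reports plus everyone under them: 4 + 1 = 5.

5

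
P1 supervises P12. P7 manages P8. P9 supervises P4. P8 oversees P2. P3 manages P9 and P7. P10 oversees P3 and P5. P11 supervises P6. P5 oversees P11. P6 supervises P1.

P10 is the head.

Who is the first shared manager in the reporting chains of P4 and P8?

P3

P4's chain of managers is P9, P3, P10. P8's chain of managers is P7, P3, P10. The first manager that appears in both chains is P3.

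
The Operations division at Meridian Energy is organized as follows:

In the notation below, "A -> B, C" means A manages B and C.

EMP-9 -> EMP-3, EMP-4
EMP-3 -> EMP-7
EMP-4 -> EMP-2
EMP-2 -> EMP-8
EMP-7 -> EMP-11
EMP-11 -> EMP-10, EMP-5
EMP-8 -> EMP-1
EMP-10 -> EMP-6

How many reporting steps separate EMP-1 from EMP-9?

4

Chain from EMP-1 up to EMP-9: EMP-1 → EMP-8 → EMP-2 → EMP-4 → EMP-9. That is 4 steps up, so EMP-1 is 4 levels below EMP-9.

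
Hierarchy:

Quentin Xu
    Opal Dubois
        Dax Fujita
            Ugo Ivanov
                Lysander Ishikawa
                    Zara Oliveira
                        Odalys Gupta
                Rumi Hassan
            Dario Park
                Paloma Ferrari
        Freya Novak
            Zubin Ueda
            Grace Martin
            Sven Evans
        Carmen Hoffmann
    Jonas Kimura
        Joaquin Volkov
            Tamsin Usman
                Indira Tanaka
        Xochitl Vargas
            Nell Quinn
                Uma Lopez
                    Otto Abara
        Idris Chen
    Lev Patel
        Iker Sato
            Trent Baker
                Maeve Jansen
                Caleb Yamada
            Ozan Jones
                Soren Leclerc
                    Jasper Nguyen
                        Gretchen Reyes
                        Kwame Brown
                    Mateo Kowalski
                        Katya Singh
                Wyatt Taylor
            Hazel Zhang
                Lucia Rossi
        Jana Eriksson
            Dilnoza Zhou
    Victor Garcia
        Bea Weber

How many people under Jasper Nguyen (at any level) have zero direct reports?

The people in Jasper Nguyen's organization with no one reporting to them are Kwame Brown, Gretchen Reyes. That is 2.

2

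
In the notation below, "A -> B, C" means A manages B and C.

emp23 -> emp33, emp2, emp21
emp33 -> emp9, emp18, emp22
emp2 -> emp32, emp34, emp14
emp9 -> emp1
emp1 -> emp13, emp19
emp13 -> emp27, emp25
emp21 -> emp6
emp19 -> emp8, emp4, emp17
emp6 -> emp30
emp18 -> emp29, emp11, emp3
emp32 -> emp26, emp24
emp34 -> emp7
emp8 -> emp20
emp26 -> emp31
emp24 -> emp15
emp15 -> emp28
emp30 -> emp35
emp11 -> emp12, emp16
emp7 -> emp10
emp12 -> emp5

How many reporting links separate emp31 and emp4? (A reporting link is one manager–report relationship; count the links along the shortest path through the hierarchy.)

emp31 is 4 levels below emp23, and emp4 is 5 levels below emp23 (their lowest common manager). The shortest path runs up from emp31 to emp23 and back down to emp4: 4 + 5 = 9 links.

9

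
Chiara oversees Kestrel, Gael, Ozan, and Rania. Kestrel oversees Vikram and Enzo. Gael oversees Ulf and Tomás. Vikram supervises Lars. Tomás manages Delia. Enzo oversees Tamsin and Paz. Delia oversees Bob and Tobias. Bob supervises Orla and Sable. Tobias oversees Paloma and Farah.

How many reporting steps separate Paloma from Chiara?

5

Chain from Paloma up to Chiara: Paloma → Tobias → Delia → Tomás → Gael → Chiara. That is 5 steps up, so Paloma is 5 levels below Chiara.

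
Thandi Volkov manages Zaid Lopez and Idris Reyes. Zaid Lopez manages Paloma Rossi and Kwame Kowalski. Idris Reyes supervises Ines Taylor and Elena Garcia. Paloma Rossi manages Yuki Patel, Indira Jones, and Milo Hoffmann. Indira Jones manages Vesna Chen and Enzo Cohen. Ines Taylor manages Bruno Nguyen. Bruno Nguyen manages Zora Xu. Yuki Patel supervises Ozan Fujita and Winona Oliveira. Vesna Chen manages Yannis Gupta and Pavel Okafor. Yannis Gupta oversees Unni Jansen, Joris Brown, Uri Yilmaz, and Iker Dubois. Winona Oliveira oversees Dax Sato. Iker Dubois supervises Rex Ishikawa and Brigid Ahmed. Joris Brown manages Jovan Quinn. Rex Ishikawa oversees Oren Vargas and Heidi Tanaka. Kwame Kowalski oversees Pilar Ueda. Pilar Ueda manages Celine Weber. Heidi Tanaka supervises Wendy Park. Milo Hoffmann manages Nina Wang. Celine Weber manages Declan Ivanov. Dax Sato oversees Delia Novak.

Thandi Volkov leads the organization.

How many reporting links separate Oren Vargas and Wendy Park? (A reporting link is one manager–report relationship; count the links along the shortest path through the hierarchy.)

Oren Vargas is 1 level below Rex Ishikawa, and Wendy Park is 2 levels below Rex Ishikawa (their lowest common manager). The shortest path runs up from Oren Vargas to Rex Ishikawa and back down to Wendy Park: 1 + 2 = 3 links.

3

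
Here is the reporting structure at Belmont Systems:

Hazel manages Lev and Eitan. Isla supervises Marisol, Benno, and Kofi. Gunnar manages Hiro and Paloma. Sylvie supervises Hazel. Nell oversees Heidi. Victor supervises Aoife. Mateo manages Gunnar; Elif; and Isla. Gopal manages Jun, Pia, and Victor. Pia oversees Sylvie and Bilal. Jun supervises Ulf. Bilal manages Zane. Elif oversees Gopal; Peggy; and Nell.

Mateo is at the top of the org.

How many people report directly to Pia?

Pia directly manages Sylvie, Bilal. That is 2 direct reports.

2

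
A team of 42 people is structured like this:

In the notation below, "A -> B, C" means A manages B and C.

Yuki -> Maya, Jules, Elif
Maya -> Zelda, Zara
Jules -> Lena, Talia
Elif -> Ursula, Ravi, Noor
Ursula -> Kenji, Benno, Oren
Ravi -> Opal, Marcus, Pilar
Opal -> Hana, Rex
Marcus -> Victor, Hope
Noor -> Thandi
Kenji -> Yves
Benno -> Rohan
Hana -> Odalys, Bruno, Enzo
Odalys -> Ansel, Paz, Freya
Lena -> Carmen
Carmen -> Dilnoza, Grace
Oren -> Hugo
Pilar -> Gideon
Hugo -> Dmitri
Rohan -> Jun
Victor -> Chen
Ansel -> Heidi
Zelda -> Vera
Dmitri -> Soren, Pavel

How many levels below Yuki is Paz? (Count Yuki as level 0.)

Chain from Paz up to Yuki: Paz → Odalys → Hana → Opal → Ravi → Elif → Yuki. That is 6 steps up, so Paz is 6 levels below Yuki.

6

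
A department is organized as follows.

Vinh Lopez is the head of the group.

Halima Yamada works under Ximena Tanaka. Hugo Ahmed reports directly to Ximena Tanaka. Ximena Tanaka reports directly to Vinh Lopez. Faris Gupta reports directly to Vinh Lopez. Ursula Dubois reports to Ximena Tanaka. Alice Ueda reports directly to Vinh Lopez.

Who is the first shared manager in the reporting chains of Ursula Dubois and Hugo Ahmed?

Ximena Tanaka

Ursula Dubois's chain of managers is Ximena Tanaka, Vinh Lopez. Hugo Ahmed's chain of managers is Ximena Tanaka, Vinh Lopez. The first manager that appears in both chains is Ximena Tanaka.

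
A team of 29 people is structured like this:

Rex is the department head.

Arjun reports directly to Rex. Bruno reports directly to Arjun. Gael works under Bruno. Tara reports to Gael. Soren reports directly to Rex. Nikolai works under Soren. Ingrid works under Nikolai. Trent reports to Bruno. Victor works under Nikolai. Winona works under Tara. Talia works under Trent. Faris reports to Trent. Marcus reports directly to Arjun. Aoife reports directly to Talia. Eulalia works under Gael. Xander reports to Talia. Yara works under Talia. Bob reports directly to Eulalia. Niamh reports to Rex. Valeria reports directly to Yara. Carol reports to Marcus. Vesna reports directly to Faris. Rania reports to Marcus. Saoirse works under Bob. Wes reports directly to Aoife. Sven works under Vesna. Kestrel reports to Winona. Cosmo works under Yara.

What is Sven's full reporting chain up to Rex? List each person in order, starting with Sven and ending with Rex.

Sven -> Vesna -> Faris -> Trent -> Bruno -> Arjun -> Rex

Sven reports to Vesna. Vesna reports to Faris. Faris reports to Trent. Trent reports to Bruno. Bruno reports to Arjun. Arjun reports to Rex. Rex is at the top.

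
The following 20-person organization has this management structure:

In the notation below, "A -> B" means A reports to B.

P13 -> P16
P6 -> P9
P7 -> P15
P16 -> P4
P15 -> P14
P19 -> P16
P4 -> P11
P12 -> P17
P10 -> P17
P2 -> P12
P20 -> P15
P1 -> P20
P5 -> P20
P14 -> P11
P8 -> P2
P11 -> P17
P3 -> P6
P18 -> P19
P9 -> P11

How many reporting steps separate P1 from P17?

Chain from P1 up to P17: P1 → P20 → P15 → P14 → P11 → P17. That is 5 steps up, so P1 is 5 levels below P17.

5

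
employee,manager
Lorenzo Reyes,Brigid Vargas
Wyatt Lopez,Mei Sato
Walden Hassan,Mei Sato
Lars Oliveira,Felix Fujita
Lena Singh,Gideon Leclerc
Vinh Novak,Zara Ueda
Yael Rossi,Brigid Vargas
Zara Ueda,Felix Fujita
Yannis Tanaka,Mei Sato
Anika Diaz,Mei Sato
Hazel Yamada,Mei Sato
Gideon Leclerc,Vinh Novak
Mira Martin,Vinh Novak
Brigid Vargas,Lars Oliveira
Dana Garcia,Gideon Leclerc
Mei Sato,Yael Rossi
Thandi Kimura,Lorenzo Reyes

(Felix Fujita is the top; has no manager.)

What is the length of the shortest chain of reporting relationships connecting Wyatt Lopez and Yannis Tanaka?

Wyatt Lopez is 1 level below Mei Sato, and Yannis Tanaka is 1 level below Mei Sato (their lowest common manager). The shortest path runs up from Wyatt Lopez to Mei Sato and back down to Yannis Tanaka: 1 + 1 = 2 links.

2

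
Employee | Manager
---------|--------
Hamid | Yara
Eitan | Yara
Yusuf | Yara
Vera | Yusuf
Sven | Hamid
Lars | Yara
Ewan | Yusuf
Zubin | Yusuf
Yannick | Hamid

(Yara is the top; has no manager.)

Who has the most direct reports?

Yara

Direct-report counts: Yara has 4; Yusuf has 3; Hamid has 2. The largest is 4, held by Yara.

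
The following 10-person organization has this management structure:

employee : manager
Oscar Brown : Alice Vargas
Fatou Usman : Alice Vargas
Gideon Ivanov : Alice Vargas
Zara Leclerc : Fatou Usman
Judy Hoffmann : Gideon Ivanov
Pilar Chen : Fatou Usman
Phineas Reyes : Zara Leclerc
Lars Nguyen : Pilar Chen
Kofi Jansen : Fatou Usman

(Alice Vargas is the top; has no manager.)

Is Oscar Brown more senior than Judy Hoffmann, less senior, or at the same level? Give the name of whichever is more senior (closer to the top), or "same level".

Oscar Brown

Oscar Brown is 1 level below Alice Vargas; Judy Hoffmann is 2. Oscar Brown is higher.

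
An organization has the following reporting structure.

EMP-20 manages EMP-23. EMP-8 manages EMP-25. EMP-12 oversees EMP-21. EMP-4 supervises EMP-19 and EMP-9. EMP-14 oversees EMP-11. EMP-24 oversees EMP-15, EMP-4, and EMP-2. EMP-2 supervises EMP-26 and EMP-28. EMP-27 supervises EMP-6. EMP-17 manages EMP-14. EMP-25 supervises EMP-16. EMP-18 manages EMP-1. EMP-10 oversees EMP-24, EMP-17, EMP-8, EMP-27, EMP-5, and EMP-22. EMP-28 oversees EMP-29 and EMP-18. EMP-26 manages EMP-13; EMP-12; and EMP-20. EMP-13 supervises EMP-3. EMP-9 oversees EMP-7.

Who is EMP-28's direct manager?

EMP-28 reports directly to EMP-2.

EMP-2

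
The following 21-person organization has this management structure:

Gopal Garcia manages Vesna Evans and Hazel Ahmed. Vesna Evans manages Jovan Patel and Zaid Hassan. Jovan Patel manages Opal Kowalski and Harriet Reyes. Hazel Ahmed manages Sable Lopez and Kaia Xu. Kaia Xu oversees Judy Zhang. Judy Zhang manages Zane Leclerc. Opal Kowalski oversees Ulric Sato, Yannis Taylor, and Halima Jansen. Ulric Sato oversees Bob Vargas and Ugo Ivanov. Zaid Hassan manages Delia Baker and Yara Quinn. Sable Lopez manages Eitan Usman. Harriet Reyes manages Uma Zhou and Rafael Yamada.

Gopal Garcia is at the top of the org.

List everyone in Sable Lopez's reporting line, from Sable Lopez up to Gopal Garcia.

Sable Lopez -> Hazel Ahmed -> Gopal Garcia

Sable Lopez reports to Hazel Ahmed. Hazel Ahmed reports to Gopal Garcia. Gopal Garcia is at the top.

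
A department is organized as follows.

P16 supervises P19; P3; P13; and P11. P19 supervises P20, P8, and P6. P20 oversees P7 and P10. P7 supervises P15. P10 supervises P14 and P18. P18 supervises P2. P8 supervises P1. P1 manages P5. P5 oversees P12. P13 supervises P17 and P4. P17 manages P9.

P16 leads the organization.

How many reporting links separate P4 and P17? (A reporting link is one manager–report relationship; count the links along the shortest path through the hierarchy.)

2

P4 is 1 level below P13, and P17 is 1 level below P13 (their lowest common manager). The shortest path runs up from P4 to P13 and back down to P17: 1 + 1 = 2 links.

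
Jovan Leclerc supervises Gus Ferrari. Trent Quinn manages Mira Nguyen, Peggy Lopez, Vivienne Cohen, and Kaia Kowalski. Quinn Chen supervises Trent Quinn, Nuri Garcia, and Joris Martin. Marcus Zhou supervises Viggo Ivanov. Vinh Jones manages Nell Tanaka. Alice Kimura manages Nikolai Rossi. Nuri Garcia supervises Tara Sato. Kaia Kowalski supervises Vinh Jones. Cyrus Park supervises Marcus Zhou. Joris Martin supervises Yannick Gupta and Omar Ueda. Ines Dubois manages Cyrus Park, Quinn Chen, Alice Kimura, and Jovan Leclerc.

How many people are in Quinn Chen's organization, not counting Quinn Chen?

Quinn Chen directly manages Trent Quinn, Nuri Garcia, Joris Martin. Under Trent Quinn: Peggy Lopez, Vivienne Cohen, Mira Nguyen, Kaia Kowalski, Vinh Jones, Nell Tanaka (6). Under Nuri Garcia: Tara Sato (1). Under Joris Martin: Omar Ueda, Yannick Gupta (2). So Quinn Chen's organization is 3 direct reports plus everyone under them: 7 + 2 + 3 = 12.

12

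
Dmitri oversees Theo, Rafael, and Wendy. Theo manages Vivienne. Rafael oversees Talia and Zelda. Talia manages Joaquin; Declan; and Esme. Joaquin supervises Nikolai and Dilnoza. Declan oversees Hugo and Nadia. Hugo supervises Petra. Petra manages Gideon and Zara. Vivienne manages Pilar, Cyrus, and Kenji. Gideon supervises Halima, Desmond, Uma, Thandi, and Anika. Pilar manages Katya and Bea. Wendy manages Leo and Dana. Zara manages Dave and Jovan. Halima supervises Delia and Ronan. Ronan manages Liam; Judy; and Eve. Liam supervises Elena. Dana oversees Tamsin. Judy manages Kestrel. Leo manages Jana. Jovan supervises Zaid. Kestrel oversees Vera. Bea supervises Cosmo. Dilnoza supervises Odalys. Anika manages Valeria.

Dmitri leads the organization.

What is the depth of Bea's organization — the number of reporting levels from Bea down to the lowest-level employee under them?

The longest chain under Bea runs Bea → Cosmo, which is 1 level below Bea.

1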